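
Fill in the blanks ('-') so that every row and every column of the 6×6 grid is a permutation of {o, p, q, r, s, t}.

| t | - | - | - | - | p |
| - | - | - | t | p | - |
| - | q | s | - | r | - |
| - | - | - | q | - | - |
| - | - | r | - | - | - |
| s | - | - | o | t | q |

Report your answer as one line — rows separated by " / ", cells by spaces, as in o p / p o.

(r3,c4) = p
(r5,c4) = s
(r6,c3) = p
(r1,c4) = r
(r3,c1) = o
(r3,c6) = t
(r5,c6) = o
(r6,c2) = r
(r5,c5) = q
(r5,c1) = p
(r5,c2) = t
(r4,c1) = r
(r4,c6) = s
(r2,c1) = q
(r2,c3) = o
(r2,c6) = r
(r4,c3) = t
(r4,c5) = o
(r1,c3) = q
(r1,c5) = s
(r2,c2) = s
(r4,c2) = p
(r1,c2) = o

t o q r s p / q s o t p r / o q s p r t / r p t q o s / p t r s q o / s r p o t q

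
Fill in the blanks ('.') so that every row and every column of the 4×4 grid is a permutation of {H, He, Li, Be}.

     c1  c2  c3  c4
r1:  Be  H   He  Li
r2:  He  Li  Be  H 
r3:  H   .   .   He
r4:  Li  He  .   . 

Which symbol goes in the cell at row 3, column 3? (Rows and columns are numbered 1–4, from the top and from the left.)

Li

row 3 has {H,He}; column 2 has {H,He,Li} — only Be is left for (r3,c2).
row 3 has {H,He,Be}; column 3 has {He,Be} — only Li is left for (r3,c3).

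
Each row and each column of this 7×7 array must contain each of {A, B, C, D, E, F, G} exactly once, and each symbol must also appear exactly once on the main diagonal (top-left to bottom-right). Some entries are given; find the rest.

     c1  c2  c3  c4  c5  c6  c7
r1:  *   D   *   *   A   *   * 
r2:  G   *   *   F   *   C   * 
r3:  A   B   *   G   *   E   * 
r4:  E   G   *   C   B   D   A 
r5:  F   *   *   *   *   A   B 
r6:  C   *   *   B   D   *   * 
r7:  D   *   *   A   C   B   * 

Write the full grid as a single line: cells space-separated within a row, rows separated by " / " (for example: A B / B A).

(r1,c1) = B
(r1,c4) = E
(r2,c5) = E
(r2,c7) = D
(r3,c5) = F
(r3,c7) = C
(r4,c3) = F
(r5,c4) = D
(r5,c5) = G
(r6,c6) = F
(r7,c7) = E
(r1,c6) = G
(r1,c7) = F
(r2,c2) = A
(r2,c3) = B
(r3,c3) = D
(r6,c2) = E
(r6,c7) = G
(r7,c2) = F
(r7,c3) = G
(r1,c3) = C
(r5,c2) = C
(r5,c3) = E
(r6,c3) = A

B D C E A G F / G A B F E C D / A B D G F E C / E G F C B D A / F C E D G A B / C E A B D F G / D F G A C B E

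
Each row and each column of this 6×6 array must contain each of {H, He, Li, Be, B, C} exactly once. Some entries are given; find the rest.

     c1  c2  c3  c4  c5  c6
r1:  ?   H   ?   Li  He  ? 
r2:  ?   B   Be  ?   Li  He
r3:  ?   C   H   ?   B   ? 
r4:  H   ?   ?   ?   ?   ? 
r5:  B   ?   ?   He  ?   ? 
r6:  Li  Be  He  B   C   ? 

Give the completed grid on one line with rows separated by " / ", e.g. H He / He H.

Cell (r2,c1): row 2 has {He,Li,Be,B}; column 1 has {H,Li,B} → C.
Cell (r2,c4): row 2 has {He,Li,Be,B,C}; column 4 has {He,Li,B} → H.
Cell (r3,c4): row 3 has {H,B,C}; column 4 has {H,He,Li,B} → Be.
Cell (r3,c6): row 3 has {H,Be,B,C}; column 6 has {He} → Li.
Cell (r4,c4): row 4 has {H}; column 4 has {H,He,Li,Be,B} → C.
Cell (r4,c5): row 4 has {H,C}; column 5 has {He,Li,B,C} → Be.
Cell (r4,c6): row 4 has {H,Be,C}; column 6 has {He,Li} → B.
Cell (r5,c2): row 5 has {He,B}; column 2 has {H,Be,B,C} → Li.
Cell (r5,c3): row 5 has {He,Li,B}; column 3 has {H,He,Be} → C.
Cell (r5,c5): row 5 has {He,Li,B,C}; column 5 has {He,Li,Be,B,C} → H.
Cell (r5,c6): row 5 has {H,He,Li,B,C}; column 6 has {He,Li,B} → Be.
Cell (r6,c6): row 6 has {He,Li,Be,B,C}; column 6 has {He,Li,Be,B} → H.
Cell (r1,c1): row 1 has {H,He,Li}; column 1 has {H,Li,B,C} → Be.
Cell (r1,c3): row 1 has {H,He,Li,Be}; column 3 has {H,He,Be,C} → B.
Cell (r1,c6): row 1 has {H,He,Li,Be,B}; column 6 has {H,He,Li,Be,B} → C.
Cell (r3,c1): row 3 has {H,Li,Be,B,C}; column 1 has {H,Li,Be,B,C} → He.
Cell (r4,c2): row 4 has {H,Be,B,C}; column 2 has {H,Li,Be,B,C} → He.
Cell (r4,c3): row 4 has {H,He,Be,B,C}; column 3 has {H,He,Be,B,C} → Li.

Be H B Li He C / C B Be H Li He / He C H Be B Li / H He Li C Be B / B Li C He H Be / Li Be He B C H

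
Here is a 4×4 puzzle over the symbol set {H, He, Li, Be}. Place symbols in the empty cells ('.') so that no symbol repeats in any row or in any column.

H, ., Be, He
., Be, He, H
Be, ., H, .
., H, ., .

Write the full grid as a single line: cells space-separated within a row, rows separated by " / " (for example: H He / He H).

Cell (r1,c2): row 1 has {H,He,Be}; column 2 has {H,Be} → Li.
Cell (r2,c1): row 2 has {H,He,Be}; column 1 has {H,Be} → Li.
Cell (r3,c2): row 3 has {H,Be}; column 2 has {H,Li,Be} → He.
Cell (r3,c4): row 3 has {H,He,Be}; column 4 has {H,He} → Li.
Cell (r4,c1): row 4 has {H}; column 1 has {H,Li,Be} → He.
Cell (r4,c3): row 4 has {H,He}; column 3 has {H,He,Be} → Li.
Cell (r4,c4): row 4 has {H,He,Li}; column 4 has {H,He,Li} → Be.

H Li Be He / Li Be He H / Be He H Li / He H Li Be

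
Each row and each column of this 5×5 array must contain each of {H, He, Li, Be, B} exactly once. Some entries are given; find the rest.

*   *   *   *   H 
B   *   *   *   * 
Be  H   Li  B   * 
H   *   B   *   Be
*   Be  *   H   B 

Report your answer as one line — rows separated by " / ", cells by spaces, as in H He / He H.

He B Be Li H / B He H Be Li / Be H Li B He / H Li B He Be / Li Be He H B

(r3,c5) = He
(r5,c3) = He
(r1,c3) = Be
(r2,c3) = H
(r2,c5) = Li
(r5,c1) = Li
(r1,c1) = He
(r1,c4) = Li
(r2,c2) = He
(r2,c4) = Be
(r4,c2) = Li
(r4,c4) = He
(r1,c2) = B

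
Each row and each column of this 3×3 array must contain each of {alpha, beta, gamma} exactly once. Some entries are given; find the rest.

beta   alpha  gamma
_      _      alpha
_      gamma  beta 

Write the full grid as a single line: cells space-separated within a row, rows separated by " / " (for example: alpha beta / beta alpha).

(r2,c1) = gamma
(r2,c2) = beta
(r3,c1) = alpha

beta alpha gamma / gamma beta alpha / alpha gamma beta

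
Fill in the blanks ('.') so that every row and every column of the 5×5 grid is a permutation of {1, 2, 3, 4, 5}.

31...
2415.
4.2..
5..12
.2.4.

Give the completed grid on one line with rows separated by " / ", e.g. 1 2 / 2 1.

3 1 5 2 4 / 2 4 1 5 3 / 4 5 2 3 1 / 5 3 4 1 2 / 1 2 3 4 5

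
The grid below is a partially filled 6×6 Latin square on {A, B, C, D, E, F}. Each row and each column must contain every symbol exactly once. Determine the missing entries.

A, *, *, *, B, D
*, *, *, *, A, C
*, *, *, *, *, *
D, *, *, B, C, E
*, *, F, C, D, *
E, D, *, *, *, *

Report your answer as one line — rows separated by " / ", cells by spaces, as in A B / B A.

row 4 has {B,C,D,E}; column 3 has {F} — only A is left for (r4,c3).
row 5 has {C,D,F}; column 1 has {A,D,E} — only B is left for (r5,c1).
row 5 has {B,C,D,F}; column 6 has {C,D,E} — only A is left for (r5,c6).
row 6 has {D,E}; column 5 has {A,B,C,D} — only F is left for (r6,c5).
row 6 has {D,E,F}; column 6 has {A,C,D,E} — only B is left for (r6,c6).
row 2 has {A,C}; column 1 has {A,B,D,E} — only F is left for (r2,c1).
row 3 is empty so far; column 1 has {A,B,D,E,F} — only C is left for (r3,c1).
row 3 has {C}; column 5 has {A,B,C,D,F} — only E is left for (r3,c5).
row 3 has {C,E}; column 6 has {A,B,C,D,E} — only F is left for (r3,c6).
row 4 has {A,B,C,D,E}; column 2 has {D} — only F is left for (r4,c2).
row 5 has {A,B,C,D,F}; column 2 has {D,F} — only E is left for (r5,c2).
row 6 has {B,D,E,F}; column 3 has {A,F} — only C is left for (r6,c3).
row 6 has {B,C,D,E,F}; column 4 has {B,C} — only A is left for (r6,c4).
row 1 has {A,B,D}; column 2 has {D,E,F} — only C is left for (r1,c2).
row 1 has {A,B,C,D}; column 3 has {A,C,F} — only E is left for (r1,c3).
row 1 has {A,B,C,D,E}; column 4 has {A,B,C} — only F is left for (r1,c4).
row 2 has {A,C,F}; column 2 has {C,D,E,F} — only B is left for (r2,c2).
row 2 has {A,B,C,F}; column 3 has {A,C,E,F} — only D is left for (r2,c3).
row 2 has {A,B,C,D,F}; column 4 has {A,B,C,F} — only E is left for (r2,c4).
row 3 has {C,E,F}; column 2 has {B,C,D,E,F} — only A is left for (r3,c2).
row 3 has {A,C,E,F}; column 3 has {A,C,D,E,F} — only B is left for (r3,c3).
row 3 has {A,B,C,E,F}; column 4 has {A,B,C,E,F} — only D is left for (r3,c4).

A C E F B D / F B D E A C / C A B D E F / D F A B C E / B E F C D A / E D C A F B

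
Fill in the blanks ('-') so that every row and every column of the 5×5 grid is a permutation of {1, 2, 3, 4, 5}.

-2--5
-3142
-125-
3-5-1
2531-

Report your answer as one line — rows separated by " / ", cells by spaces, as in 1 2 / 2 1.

1 2 4 3 5 / 5 3 1 4 2 / 4 1 2 5 3 / 3 4 5 2 1 / 2 5 3 1 4

(r1,c3) = 4
(r1,c4) = 3
(r2,c1) = 5
(r3,c1) = 4
(r3,c5) = 3
(r4,c2) = 4
(r4,c4) = 2
(r5,c5) = 4
(r1,c1) = 1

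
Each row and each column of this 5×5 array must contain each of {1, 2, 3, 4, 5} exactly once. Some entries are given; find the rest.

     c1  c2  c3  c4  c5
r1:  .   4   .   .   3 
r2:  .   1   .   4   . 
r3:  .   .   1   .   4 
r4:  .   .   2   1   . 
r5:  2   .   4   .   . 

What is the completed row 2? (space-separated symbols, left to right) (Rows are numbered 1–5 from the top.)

5 1 3 4 2

(r1,c3) = 5
(r1,c4) = 2
(r2,c3) = 3
(r4,c5) = 5
(r5,c5) = 1
(r1,c1) = 1
(r2,c1) = 5
(r2,c5) = 2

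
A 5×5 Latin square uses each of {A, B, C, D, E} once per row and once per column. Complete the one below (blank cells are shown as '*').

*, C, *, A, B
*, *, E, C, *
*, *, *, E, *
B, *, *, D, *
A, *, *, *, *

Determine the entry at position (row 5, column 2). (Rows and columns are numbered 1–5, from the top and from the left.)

D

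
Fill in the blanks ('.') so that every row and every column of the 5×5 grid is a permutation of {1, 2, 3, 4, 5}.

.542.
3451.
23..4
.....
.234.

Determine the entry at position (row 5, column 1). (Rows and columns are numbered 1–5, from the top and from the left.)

5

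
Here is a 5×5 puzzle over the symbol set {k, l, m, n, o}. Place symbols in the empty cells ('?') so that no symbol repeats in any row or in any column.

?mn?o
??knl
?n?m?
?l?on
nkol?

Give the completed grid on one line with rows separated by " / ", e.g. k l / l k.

(r1,c4): row 1 has {m,n,o}; column 4 has {l,m,n,o}, so it must be k.
(r2,c2): row 2 has {k,l,n}; column 2 has {k,l,m,n}, so it must be o.
(r3,c3): row 3 has {m,n}; column 3 has {k,n,o}, so it must be l.
(r3,c5): row 3 has {l,m,n}; column 5 has {l,n,o}, so it must be k.
(r4,c3): row 4 has {l,n,o}; column 3 has {k,l,n,o}, so it must be m.
(r5,c5): row 5 has {k,l,n,o}; column 5 has {k,l,n,o}, so it must be m.
(r1,c1): row 1 has {k,m,n,o}; column 1 has {n}, so it must be l.
(r2,c1): row 2 has {k,l,n,o}; column 1 has {l,n}, so it must be m.
(r3,c1): row 3 has {k,l,m,n}; column 1 has {l,m,n}, so it must be o.
(r4,c1): row 4 has {l,m,n,o}; column 1 has {l,m,n,o}, so it must be k.

l m n k o / m o k n l / o n l m k / k l m o n / n k o l m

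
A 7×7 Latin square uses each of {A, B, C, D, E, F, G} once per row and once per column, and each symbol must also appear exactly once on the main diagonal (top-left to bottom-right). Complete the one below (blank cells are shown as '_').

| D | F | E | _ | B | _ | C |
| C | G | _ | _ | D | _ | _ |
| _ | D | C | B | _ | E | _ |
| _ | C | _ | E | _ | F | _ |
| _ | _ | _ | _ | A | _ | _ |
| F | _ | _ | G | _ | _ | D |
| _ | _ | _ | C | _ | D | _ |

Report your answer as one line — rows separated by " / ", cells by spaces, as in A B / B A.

(r1,c4) = A
(r1,c6) = G
(r2,c4) = F
(r4,c5) = G
(r5,c4) = D
(r6,c6) = B
(r7,c7) = F
(r2,c6) = A
(r3,c5) = F
(r5,c6) = C
(r6,c3) = A
(r7,c5) = E
(r2,c3) = B
(r2,c7) = E
(r4,c3) = D
(r6,c2) = E
(r6,c5) = C
(r7,c3) = G
(r5,c2) = B
(r5,c3) = F
(r5,c7) = G
(r7,c2) = A
(r3,c7) = A
(r4,c7) = B
(r5,c1) = E
(r7,c1) = B
(r3,c1) = G
(r4,c1) = A

D F E A B G C / C G B F D A E / G D C B F E A / A C D E G F B / E B F D A C G / F E A G C B D / B A G C E D F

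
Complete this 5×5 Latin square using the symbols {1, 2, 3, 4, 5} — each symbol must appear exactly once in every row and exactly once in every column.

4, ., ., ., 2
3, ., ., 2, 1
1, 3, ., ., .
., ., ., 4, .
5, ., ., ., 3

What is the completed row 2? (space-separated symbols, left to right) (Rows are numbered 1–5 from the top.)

3 4 5 2 1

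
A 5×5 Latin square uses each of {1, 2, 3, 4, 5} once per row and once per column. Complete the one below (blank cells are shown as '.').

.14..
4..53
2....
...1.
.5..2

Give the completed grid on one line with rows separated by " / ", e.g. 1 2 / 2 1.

3 1 4 2 5 / 4 2 1 5 3 / 2 4 5 3 1 / 5 3 2 1 4 / 1 5 3 4 2

(r1,c5) = 5
(r2,c2) = 2
(r2,c3) = 1
(r4,c5) = 4
(r5,c3) = 3
(r5,c4) = 4
(r1,c1) = 3
(r1,c4) = 2
(r3,c3) = 5
(r3,c4) = 3
(r3,c5) = 1
(r4,c1) = 5
(r4,c2) = 3
(r4,c3) = 2
(r5,c1) = 1
(r3,c2) = 4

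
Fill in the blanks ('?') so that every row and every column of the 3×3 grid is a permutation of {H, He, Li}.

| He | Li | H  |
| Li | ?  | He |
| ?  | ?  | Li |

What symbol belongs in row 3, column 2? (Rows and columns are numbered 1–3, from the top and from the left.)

He

(r2,c2) = H
(r3,c1) = H
(r3,c2) = He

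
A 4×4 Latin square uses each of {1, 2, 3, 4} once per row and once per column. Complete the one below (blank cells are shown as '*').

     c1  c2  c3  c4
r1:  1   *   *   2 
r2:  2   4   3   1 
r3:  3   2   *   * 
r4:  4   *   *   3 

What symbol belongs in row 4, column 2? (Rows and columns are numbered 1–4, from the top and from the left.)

1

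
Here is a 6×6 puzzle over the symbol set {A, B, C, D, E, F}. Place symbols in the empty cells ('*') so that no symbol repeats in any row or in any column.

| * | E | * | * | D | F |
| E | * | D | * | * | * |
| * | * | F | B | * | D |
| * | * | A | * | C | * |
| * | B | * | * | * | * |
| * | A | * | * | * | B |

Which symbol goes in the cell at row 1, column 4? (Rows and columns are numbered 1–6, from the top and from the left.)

A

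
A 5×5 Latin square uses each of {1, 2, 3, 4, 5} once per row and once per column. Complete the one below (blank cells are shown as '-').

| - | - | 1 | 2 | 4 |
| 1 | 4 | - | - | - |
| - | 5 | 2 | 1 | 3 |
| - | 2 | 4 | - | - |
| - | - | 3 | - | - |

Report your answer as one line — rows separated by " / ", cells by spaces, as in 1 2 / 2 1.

(r1,c2) = 3
(r2,c3) = 5
(r2,c4) = 3
(r2,c5) = 2
(r3,c1) = 4
(r4,c4) = 5
(r4,c5) = 1
(r5,c2) = 1
(r5,c4) = 4
(r5,c5) = 5
(r1,c1) = 5
(r4,c1) = 3
(r5,c1) = 2

5 3 1 2 4 / 1 4 5 3 2 / 4 5 2 1 3 / 3 2 4 5 1 / 2 1 3 4 5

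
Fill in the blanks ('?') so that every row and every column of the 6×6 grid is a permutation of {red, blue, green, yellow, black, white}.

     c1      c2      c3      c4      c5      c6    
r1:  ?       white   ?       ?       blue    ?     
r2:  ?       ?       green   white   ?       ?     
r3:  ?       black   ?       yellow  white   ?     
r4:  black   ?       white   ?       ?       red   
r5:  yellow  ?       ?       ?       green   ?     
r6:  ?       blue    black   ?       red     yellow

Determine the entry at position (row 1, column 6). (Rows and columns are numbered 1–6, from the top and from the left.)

black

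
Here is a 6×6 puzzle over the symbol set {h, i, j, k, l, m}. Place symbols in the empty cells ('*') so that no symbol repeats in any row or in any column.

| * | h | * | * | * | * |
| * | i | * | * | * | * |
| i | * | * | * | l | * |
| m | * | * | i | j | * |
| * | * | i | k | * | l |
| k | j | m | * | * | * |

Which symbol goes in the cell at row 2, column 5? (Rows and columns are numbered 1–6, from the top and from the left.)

(r5,c2): row 5 has {i,k,l}; column 2 has {h,i,j}, so it must be m.
(r5,c5): row 5 has {i,k,l,m}; column 5 has {j,l}, so it must be h.
(r6,c5): row 6 has {j,k,m}; column 5 has {h,j,l}, so it must be i.
(r6,c6): row 6 has {i,j,k,m}; column 6 has {l}, so it must be h.
(r3,c2): row 3 has {i,l}; column 2 has {h,i,j,m}, so it must be k.
(r4,c2): row 4 has {i,j,m}; column 2 has {h,i,j,k,m}, so it must be l.
(r4,c6): row 4 has {i,j,l,m}; column 6 has {h,l}, so it must be k.
(r5,c1): row 5 has {h,i,k,l,m}; column 1 has {i,k,m}, so it must be j.
(r6,c4): row 6 has {h,i,j,k,m}; column 4 has {i,k}, so it must be l.
(r1,c1): row 1 has {h}; column 1 has {i,j,k,m}, so it must be l.
(r2,c1): row 2 has {i}; column 1 has {i,j,k,l,m}, so it must be h.
(r4,c3): row 4 has {i,j,k,l,m}; column 3 has {i,m}, so it must be h.
(r3,c3): row 3 has {i,k,l}; column 3 has {h,i,m}, so it must be j.
(r3,c6): row 3 has {i,j,k,l}; column 6 has {h,k,l}, so it must be m.
(r1,c3): row 1 has {h,l}; column 3 has {h,i,j,m}, so it must be k.
(r1,c5): row 1 has {h,k,l}; column 5 has {h,i,j,l}, so it must be m.
(r2,c3): row 2 has {h,i}; column 3 has {h,i,j,k,m}, so it must be l.
(r2,c5): row 2 has {h,i,l}; column 5 has {h,i,j,l,m}, so it must be k.

k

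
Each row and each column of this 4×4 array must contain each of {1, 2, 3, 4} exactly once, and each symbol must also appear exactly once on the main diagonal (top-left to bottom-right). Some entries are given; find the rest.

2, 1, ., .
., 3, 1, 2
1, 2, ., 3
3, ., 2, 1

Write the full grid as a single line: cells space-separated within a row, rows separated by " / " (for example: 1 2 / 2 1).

(r1,c4) = 4
(r2,c1) = 4
(r3,c3) = 4
(r4,c2) = 4
(r1,c3) = 3

2 1 3 4 / 4 3 1 2 / 1 2 4 3 / 3 4 2 1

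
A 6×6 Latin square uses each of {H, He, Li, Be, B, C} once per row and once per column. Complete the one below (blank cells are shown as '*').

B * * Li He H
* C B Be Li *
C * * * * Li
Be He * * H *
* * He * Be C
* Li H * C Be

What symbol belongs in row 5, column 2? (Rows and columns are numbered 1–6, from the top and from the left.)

At row 1, column 2: row 1 has {H,He,Li,B}; column 2 has {He,Li,C}; that leaves Be.
At row 1, column 3: row 1 has {H,He,Li,Be,B}; column 3 has {H,He,B}; that leaves C.
At row 2, column 6: row 2 has {Li,Be,B,C}; column 6 has {H,Li,Be,C}; that leaves He.
At row 3, column 3: row 3 has {Li,C}; column 3 has {H,He,B,C}; that leaves Be.
At row 3, column 5: row 3 has {Li,Be,C}; column 5 has {H,He,Li,Be,C}; that leaves B.
At row 4, column 3: row 4 has {H,He,Be}; column 3 has {H,He,Be,B,C}; that leaves Li.
At row 4, column 6: row 4 has {H,He,Li,Be}; column 6 has {H,He,Li,Be,C}; that leaves B.
At row 6, column 1: row 6 has {H,Li,Be,C}; column 1 has {Be,B,C}; that leaves He.
At row 6, column 4: row 6 has {H,He,Li,Be,C}; column 4 has {Li,Be}; that leaves B.
At row 2, column 1: row 2 has {He,Li,Be,B,C}; column 1 has {He,Be,B,C}; that leaves H.
At row 3, column 2: row 3 has {Li,Be,B,C}; column 2 has {He,Li,Be,C}; that leaves H.
At row 3, column 4: row 3 has {H,Li,Be,B,C}; column 4 has {Li,Be,B}; that leaves He.
At row 4, column 4: row 4 has {H,He,Li,Be,B}; column 4 has {He,Li,Be,B}; that leaves C.
At row 5, column 1: row 5 has {He,Be,C}; column 1 has {H,He,Be,B,C}; that leaves Li.
At row 5, column 2: row 5 has {He,Li,Be,C}; column 2 has {H,He,Li,Be,C}; that leaves B.

B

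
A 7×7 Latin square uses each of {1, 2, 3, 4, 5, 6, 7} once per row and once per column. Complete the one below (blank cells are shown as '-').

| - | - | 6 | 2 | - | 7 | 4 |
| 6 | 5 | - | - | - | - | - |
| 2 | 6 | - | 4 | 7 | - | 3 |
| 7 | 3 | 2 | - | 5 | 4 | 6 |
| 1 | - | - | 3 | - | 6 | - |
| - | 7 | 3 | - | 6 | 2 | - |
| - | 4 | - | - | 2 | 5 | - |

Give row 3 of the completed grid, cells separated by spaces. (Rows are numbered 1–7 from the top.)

2 6 5 4 7 1 3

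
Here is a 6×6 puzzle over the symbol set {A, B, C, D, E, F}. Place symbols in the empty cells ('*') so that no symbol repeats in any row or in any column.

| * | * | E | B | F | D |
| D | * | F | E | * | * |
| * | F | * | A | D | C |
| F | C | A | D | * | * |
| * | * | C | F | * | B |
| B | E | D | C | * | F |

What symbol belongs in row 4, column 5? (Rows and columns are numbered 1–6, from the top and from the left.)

(r1,c2): row 1 has {B,D,E,F}; column 2 has {C,E,F}, so it must be A.
(r2,c2): row 2 has {D,E,F}; column 2 has {A,C,E,F}, so it must be B.
(r2,c6): row 2 has {B,D,E,F}; column 6 has {B,C,D,F}, so it must be A.
(r3,c1): row 3 has {A,C,D,F}; column 1 has {B,D,F}, so it must be E.
(r3,c3): row 3 has {A,C,D,E,F}; column 3 has {A,C,D,E,F}, so it must be B.
(r4,c6): row 4 has {A,C,D,F}; column 6 has {A,B,C,D,F}, so it must be E.
(r5,c1): row 5 has {B,C,F}; column 1 has {B,D,E,F}, so it must be A.
(r5,c2): row 5 has {A,B,C,F}; column 2 has {A,B,C,E,F}, so it must be D.
(r5,c5): row 5 has {A,B,C,D,F}; column 5 has {D,F}, so it must be E.
(r6,c5): row 6 has {B,C,D,E,F}; column 5 has {D,E,F}, so it must be A.
(r1,c1): row 1 has {A,B,D,E,F}; column 1 has {A,B,D,E,F}, so it must be C.
(r2,c5): row 2 has {A,B,D,E,F}; column 5 has {A,D,E,F}, so it must be C.
(r4,c5): row 4 has {A,C,D,E,F}; column 5 has {A,C,D,E,F}, so it must be B.

B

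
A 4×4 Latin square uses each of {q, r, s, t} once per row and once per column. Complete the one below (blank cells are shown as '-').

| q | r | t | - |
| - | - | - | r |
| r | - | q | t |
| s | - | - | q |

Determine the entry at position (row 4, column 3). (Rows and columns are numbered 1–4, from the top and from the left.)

r

(r1,c4): row 1 has {q,r,t}; column 4 has {q,r,t}, so it must be s.
(r2,c1): row 2 has {r}; column 1 has {q,r,s}, so it must be t.
(r2,c3): row 2 has {r,t}; column 3 has {q,t}, so it must be s.
(r3,c2): row 3 has {q,r,t}; column 2 has {r}, so it must be s.
(r4,c2): row 4 has {q,s}; column 2 has {r,s}, so it must be t.
(r4,c3): row 4 has {q,s,t}; column 3 has {q,s,t}, so it must be r.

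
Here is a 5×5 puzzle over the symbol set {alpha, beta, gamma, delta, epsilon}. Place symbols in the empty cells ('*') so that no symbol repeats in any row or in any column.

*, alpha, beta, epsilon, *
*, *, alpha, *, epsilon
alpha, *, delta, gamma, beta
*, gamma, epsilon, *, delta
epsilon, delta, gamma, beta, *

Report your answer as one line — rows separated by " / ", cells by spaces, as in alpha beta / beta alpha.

(r1,c5) = gamma
(r2,c2) = beta
(r2,c4) = delta
(r3,c2) = epsilon
(r4,c1) = beta
(r4,c4) = alpha
(r5,c5) = alpha
(r1,c1) = delta
(r2,c1) = gamma

delta alpha beta epsilon gamma / gamma beta alpha delta epsilon / alpha epsilon delta gamma beta / beta gamma epsilon alpha delta / epsilon delta gamma beta alpha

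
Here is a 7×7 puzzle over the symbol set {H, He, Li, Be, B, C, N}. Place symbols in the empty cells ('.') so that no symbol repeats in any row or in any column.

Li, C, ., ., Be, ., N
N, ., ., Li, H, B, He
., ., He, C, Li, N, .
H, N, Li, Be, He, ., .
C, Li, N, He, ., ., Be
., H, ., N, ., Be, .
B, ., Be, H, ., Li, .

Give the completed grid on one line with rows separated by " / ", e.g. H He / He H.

Li C H B Be He N / N Be C Li H B He / Be B He C Li N H / H N Li Be He C B / C Li N He B H Be / He H B N C Be Li / B He Be H N Li C

(r1,c4) = B
(r2,c2) = Be
(r2,c3) = C
(r3,c1) = Be
(r3,c2) = B
(r3,c7) = H
(r4,c6) = C
(r4,c7) = B
(r5,c5) = B
(r5,c6) = H
(r6,c1) = He
(r6,c3) = B
(r6,c5) = C
(r6,c7) = Li
(r7,c2) = He
(r7,c5) = N
(r7,c7) = C
(r1,c3) = H
(r1,c6) = He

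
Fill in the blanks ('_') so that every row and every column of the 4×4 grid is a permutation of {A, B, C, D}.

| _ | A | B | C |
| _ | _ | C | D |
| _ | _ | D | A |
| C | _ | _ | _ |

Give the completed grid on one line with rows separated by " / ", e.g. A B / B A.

D A B C / A B C D / B C D A / C D A B

(r1,c1) = D
(r2,c2) = B
(r3,c1) = B
(r3,c2) = C
(r4,c2) = D
(r4,c3) = A
(r4,c4) = B
(r2,c1) = A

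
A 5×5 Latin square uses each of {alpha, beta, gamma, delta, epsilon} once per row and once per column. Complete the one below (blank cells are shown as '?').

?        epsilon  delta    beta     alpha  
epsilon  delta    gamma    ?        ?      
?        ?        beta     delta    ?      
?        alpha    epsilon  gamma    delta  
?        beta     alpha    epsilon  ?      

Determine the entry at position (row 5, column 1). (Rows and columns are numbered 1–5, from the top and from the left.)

(r1,c1) = gamma
(r2,c4) = alpha
(r2,c5) = beta
(r3,c1) = alpha
(r3,c2) = gamma
(r3,c5) = epsilon
(r4,c1) = beta
(r5,c1) = delta

delta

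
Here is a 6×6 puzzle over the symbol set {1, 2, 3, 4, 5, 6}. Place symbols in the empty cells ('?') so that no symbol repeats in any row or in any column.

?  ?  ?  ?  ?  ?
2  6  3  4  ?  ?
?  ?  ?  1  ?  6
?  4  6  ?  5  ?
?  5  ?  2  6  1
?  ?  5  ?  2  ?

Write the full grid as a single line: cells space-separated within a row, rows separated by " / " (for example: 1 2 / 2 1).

(r2,c5) = 1
(r2,c6) = 5
(r4,c4) = 3
(r4,c6) = 2
(r5,c3) = 4
(r6,c4) = 6
(r1,c4) = 5
(r3,c3) = 2
(r4,c1) = 1
(r5,c1) = 3
(r6,c1) = 4
(r6,c6) = 3
(r1,c1) = 6
(r1,c3) = 1
(r1,c6) = 4
(r3,c1) = 5
(r3,c2) = 3
(r3,c5) = 4
(r6,c2) = 1
(r1,c2) = 2
(r1,c5) = 3

6 2 1 5 3 4 / 2 6 3 4 1 5 / 5 3 2 1 4 6 / 1 4 6 3 5 2 / 3 5 4 2 6 1 / 4 1 5 6 2 3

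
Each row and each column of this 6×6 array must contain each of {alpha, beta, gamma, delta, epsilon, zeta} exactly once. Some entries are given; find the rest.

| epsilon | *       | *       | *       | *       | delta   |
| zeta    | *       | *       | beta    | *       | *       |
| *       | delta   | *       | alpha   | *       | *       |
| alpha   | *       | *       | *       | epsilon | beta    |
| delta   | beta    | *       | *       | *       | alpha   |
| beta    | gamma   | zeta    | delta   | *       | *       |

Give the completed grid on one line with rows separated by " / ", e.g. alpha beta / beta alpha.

At row 3, column 1: row 3 has {alpha,delta}; column 1 has {alpha,beta,delta,epsilon,zeta}; that leaves gamma.
At row 4, column 2: row 4 has {alpha,beta,epsilon}; column 2 has {beta,gamma,delta}; that leaves zeta.
At row 4, column 4: row 4 has {alpha,beta,epsilon,zeta}; column 4 has {alpha,beta,delta}; that leaves gamma.
At row 6, column 5: row 6 has {beta,gamma,delta,zeta}; column 5 has {epsilon}; that leaves alpha.
At row 6, column 6: row 6 has {alpha,beta,gamma,delta,zeta}; column 6 has {alpha,beta,delta}; that leaves epsilon.
At row 1, column 2: row 1 has {delta,epsilon}; column 2 has {beta,gamma,delta,zeta}; that leaves alpha.
At row 1, column 4: row 1 has {alpha,delta,epsilon}; column 4 has {alpha,beta,gamma,delta}; that leaves zeta.
At row 2, column 2: row 2 has {beta,zeta}; column 2 has {alpha,beta,gamma,delta,zeta}; that leaves epsilon.
At row 2, column 6: row 2 has {beta,epsilon,zeta}; column 6 has {alpha,beta,delta,epsilon}; that leaves gamma.
At row 3, column 6: row 3 has {alpha,gamma,delta}; column 6 has {alpha,beta,gamma,delta,epsilon}; that leaves zeta.
At row 4, column 3: row 4 has {alpha,beta,gamma,epsilon,zeta}; column 3 has {zeta}; that leaves delta.
At row 5, column 4: row 5 has {alpha,beta,delta}; column 4 has {alpha,beta,gamma,delta,zeta}; that leaves epsilon.
At row 2, column 3: row 2 has {beta,gamma,epsilon,zeta}; column 3 has {delta,zeta}; that leaves alpha.
At row 2, column 5: row 2 has {alpha,beta,gamma,epsilon,zeta}; column 5 has {alpha,epsilon}; that leaves delta.
At row 3, column 5: row 3 has {alpha,gamma,delta,zeta}; column 5 has {alpha,delta,epsilon}; that leaves beta.
At row 5, column 3: row 5 has {alpha,beta,delta,epsilon}; column 3 has {alpha,delta,zeta}; that leaves gamma.
At row 5, column 5: row 5 has {alpha,beta,gamma,delta,epsilon}; column 5 has {alpha,beta,delta,epsilon}; that leaves zeta.
At row 1, column 3: row 1 has {alpha,delta,epsilon,zeta}; column 3 has {alpha,gamma,delta,zeta}; that leaves beta.
At row 1, column 5: row 1 has {alpha,beta,delta,epsilon,zeta}; column 5 has {alpha,beta,delta,epsilon,zeta}; that leaves gamma.
At row 3, column 3: row 3 has {alpha,beta,gamma,delta,zeta}; column 3 has {alpha,beta,gamma,delta,zeta}; that leaves epsilon.

epsilon alpha beta zeta gamma delta / zeta epsilon alpha beta delta gamma / gamma delta epsilon alpha beta zeta / alpha zeta delta gamma epsilon beta / delta beta gamma epsilon zeta alpha / beta gamma zeta delta alpha epsilon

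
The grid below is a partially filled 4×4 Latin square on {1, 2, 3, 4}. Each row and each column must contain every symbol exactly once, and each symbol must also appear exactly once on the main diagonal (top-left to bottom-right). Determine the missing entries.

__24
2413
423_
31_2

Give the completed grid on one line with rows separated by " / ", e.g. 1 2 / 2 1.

1 3 2 4 / 2 4 1 3 / 4 2 3 1 / 3 1 4 2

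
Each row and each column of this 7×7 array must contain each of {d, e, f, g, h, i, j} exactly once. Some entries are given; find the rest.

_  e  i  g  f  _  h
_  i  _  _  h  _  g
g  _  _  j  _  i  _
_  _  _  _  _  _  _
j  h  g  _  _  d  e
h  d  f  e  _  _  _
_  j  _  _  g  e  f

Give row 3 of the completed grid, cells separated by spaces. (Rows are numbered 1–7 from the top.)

Cell (r1,c1): row 1 has {e,f,g,h,i}; column 1 has {g,h,j} → d.
Cell (r1,c6): row 1 has {d,e,f,g,h,i}; column 6 has {d,e,i} → j.
Cell (r2,c6): row 2 has {g,h,i}; column 6 has {d,e,i,j} → f.
Cell (r3,c2): row 3 has {g,i,j}; column 2 has {d,e,h,i,j} → f.
Cell (r3,c7): row 3 has {f,g,i,j}; column 7 has {e,f,g,h} → d.
Cell (r4,c2): row 4 is empty so far; column 2 has {d,e,f,h,i,j} → g.
Cell (r4,c6): row 4 has {g}; column 6 has {d,e,f,i,j} → h.
Cell (r5,c5): row 5 has {d,e,g,h,j}; column 5 has {f,g,h} → i.
Cell (r6,c5): row 6 has {d,e,f,h}; column 5 has {f,g,h,i} → j.
Cell (r6,c6): row 6 has {d,e,f,h,j}; column 6 has {d,e,f,h,i,j} → g.
Cell (r6,c7): row 6 has {d,e,f,g,h,j}; column 7 has {d,e,f,g,h} → i.
Cell (r7,c1): row 7 has {e,f,g,j}; column 1 has {d,g,h,j} → i.
Cell (r2,c1): row 2 has {f,g,h,i}; column 1 has {d,g,h,i,j} → e.
Cell (r2,c4): row 2 has {e,f,g,h,i}; column 4 has {e,g,j} → d.
Cell (r3,c5): row 3 has {d,f,g,i,j}; column 5 has {f,g,h,i,j} → e.
Cell (r4,c1): row 4 has {g,h}; column 1 has {d,e,g,h,i,j} → f.
Cell (r4,c4): row 4 has {f,g,h}; column 4 has {d,e,g,j} → i.
Cell (r4,c5): row 4 has {f,g,h,i}; column 5 has {e,f,g,h,i,j} → d.
Cell (r4,c7): row 4 has {d,f,g,h,i}; column 7 has {d,e,f,g,h,i} → j.
Cell (r5,c4): row 5 has {d,e,g,h,i,j}; column 4 has {d,e,g,i,j} → f.
Cell (r7,c4): row 7 has {e,f,g,i,j}; column 4 has {d,e,f,g,i,j} → h.
Cell (r2,c3): row 2 has {d,e,f,g,h,i}; column 3 has {f,g,i} → j.
Cell (r3,c3): row 3 has {d,e,f,g,i,j}; column 3 has {f,g,i,j} → h.

g f h j e i d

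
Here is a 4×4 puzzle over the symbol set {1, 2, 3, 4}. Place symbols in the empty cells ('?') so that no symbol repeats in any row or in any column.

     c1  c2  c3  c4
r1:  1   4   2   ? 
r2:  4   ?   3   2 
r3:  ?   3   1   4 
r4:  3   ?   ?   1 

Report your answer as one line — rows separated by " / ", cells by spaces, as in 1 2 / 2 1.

1 4 2 3 / 4 1 3 2 / 2 3 1 4 / 3 2 4 1

(r1,c4) = 3
(r2,c2) = 1
(r3,c1) = 2
(r4,c2) = 2
(r4,c3) = 4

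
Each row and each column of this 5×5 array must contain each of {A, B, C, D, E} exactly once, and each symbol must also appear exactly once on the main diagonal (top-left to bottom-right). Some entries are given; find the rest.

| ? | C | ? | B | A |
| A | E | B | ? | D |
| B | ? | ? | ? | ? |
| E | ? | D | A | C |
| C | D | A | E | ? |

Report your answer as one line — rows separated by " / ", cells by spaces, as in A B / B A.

row 1 has {A,B,C}; column 1 has {A,B,C,E}; the diagonal has {A,E} — only D is left for (r1,c1).
row 1 has {A,B,C,D}; column 3 has {A,B,D} — only E is left for (r1,c3).
row 2 has {A,B,D,E}; column 4 has {A,B,E} — only C is left for (r2,c4).
row 3 has {B}; column 2 has {C,D,E} — only A is left for (r3,c2).
row 3 has {A,B}; column 3 has {A,B,D,E}; the diagonal has {A,D,E} — only C is left for (r3,c3).
row 3 has {A,B,C}; column 4 has {A,B,C,E} — only D is left for (r3,c4).
row 3 has {A,B,C,D}; column 5 has {A,C,D} — only E is left for (r3,c5).
row 4 has {A,C,D,E}; column 2 has {A,C,D,E} — only B is left for (r4,c2).
row 5 has {A,C,D,E}; column 5 has {A,C,D,E}; the diagonal has {A,C,D,E} — only B is left for (r5,c5).

D C E B A / A E B C D / B A C D E / E B D A C / C D A E B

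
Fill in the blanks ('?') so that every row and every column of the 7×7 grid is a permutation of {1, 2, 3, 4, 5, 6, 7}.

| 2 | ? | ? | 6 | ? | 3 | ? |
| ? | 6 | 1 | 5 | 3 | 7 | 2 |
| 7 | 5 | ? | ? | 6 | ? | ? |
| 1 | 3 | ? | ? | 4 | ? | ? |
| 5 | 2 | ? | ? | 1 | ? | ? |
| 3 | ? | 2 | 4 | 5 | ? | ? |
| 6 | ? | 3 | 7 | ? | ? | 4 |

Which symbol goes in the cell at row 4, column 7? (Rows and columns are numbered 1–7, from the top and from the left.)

5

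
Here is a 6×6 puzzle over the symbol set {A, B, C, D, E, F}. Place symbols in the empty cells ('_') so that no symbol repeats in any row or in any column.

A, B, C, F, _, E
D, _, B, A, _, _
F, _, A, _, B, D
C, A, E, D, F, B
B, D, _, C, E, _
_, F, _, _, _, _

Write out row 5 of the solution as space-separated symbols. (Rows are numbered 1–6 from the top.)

B D F C E A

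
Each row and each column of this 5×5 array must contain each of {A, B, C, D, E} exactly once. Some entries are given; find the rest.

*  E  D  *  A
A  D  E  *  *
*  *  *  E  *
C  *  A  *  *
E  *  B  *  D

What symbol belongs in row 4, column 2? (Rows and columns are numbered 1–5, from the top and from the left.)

(r1,c1) = B
(r1,c4) = C
(r2,c4) = B
(r2,c5) = C
(r3,c1) = D
(r3,c3) = C
(r3,c5) = B
(r4,c2) = B

B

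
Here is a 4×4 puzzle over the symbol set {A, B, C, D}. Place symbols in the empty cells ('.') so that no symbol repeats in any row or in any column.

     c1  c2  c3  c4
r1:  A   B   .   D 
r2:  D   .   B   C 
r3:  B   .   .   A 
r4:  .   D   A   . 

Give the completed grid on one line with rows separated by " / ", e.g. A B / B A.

(r1,c3) = C
(r2,c2) = A
(r3,c2) = C
(r3,c3) = D
(r4,c1) = C
(r4,c4) = B

A B C D / D A B C / B C D A / C D A B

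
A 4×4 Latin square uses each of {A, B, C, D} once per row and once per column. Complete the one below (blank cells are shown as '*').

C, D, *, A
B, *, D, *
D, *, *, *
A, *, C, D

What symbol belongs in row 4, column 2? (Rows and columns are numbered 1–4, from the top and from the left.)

Cell (r1,c3): row 1 has {A,C,D}; column 3 has {C,D} → B.
Cell (r2,c4): row 2 has {B,D}; column 4 has {A,D} → C.
Cell (r3,c3): row 3 has {D}; column 3 has {B,C,D} → A.
Cell (r3,c4): row 3 has {A,D}; column 4 has {A,C,D} → B.
Cell (r4,c2): row 4 has {A,C,D}; column 2 has {D} → B.

B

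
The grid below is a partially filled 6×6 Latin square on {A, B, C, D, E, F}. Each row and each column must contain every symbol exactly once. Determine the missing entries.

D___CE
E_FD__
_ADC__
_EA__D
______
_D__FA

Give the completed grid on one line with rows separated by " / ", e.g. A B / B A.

Cell (r1,c3): row 1 has {C,D,E}; column 3 has {A,D,F} → B.
Cell (r4,c5): row 4 has {A,D,E}; column 5 has {C,F} → B.
Cell (r1,c2): row 1 has {B,C,D,E}; column 2 has {A,D,E} → F.
Cell (r1,c4): row 1 has {B,C,D,E,F}; column 4 has {C,D} → A.
Cell (r2,c5): row 2 has {D,E,F}; column 5 has {B,C,F} → A.
Cell (r3,c5): row 3 has {A,C,D}; column 5 has {A,B,C,F} → E.
Cell (r4,c4): row 4 has {A,B,D,E}; column 4 has {A,C,D} → F.
Cell (r5,c5): row 5 is empty so far; column 5 has {A,B,C,E,F} → D.
Cell (r4,c1): row 4 has {A,B,D,E,F}; column 1 has {D,E} → C.
Cell (r6,c1): row 6 has {A,D,F}; column 1 has {C,D,E} → B.
Cell (r6,c4): row 6 has {A,B,D,F}; column 4 has {A,C,D,F} → E.
Cell (r3,c1): row 3 has {A,C,D,E}; column 1 has {B,C,D,E} → F.
Cell (r3,c6): row 3 has {A,C,D,E,F}; column 6 has {A,D,E} → B.
Cell (r5,c1): row 5 has {D}; column 1 has {B,C,D,E,F} → A.
Cell (r5,c4): row 5 has {A,D}; column 4 has {A,C,D,E,F} → B.
Cell (r6,c3): row 6 has {A,B,D,E,F}; column 3 has {A,B,D,F} → C.
Cell (r2,c6): row 2 has {A,D,E,F}; column 6 has {A,B,D,E} → C.
Cell (r5,c2): row 5 has {A,B,D}; column 2 has {A,D,E,F} → C.
Cell (r5,c3): row 5 has {A,B,C,D}; column 3 has {A,B,C,D,F} → E.
Cell (r5,c6): row 5 has {A,B,C,D,E}; column 6 has {A,B,C,D,E} → F.
Cell (r2,c2): row 2 has {A,C,D,E,F}; column 2 has {A,C,D,E,F} → B.

D F B A C E / E B F D A C / F A D C E B / C E A F B D / A C E B D F / B D C E F A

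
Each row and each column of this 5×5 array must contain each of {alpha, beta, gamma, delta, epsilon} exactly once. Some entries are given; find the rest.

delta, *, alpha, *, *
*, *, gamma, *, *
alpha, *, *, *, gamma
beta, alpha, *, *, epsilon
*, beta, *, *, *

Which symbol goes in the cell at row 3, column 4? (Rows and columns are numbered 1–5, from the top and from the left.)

delta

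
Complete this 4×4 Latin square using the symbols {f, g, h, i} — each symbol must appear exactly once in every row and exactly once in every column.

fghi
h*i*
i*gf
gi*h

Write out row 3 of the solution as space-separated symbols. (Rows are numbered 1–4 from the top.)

i h g f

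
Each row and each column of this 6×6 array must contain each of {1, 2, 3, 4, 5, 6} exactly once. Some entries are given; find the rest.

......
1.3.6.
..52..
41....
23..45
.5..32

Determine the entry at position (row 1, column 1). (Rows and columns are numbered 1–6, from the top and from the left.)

(r2,c6) = 4
(r3,c5) = 1
(r6,c1) = 6
(r2,c2) = 2
(r2,c4) = 5
(r3,c1) = 3
(r3,c6) = 6
(r4,c6) = 3
(r1,c1) = 5

5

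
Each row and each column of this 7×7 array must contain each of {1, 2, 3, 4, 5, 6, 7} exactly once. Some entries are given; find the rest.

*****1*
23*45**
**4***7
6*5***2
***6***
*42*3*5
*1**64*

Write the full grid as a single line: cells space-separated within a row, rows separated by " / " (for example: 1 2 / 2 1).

7 5 6 3 2 1 4 / 2 3 1 4 5 7 6 / 3 6 4 5 1 2 7 / 6 7 5 1 4 3 2 / 4 2 3 6 7 5 1 / 1 4 2 7 3 6 5 / 5 1 7 2 6 4 3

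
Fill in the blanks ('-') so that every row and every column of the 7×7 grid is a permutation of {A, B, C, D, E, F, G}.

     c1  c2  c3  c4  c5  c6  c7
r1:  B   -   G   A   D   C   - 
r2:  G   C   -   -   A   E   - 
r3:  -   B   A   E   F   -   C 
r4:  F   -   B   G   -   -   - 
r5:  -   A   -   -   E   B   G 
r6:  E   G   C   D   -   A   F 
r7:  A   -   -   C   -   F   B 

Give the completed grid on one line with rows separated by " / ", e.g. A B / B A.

B F G A D C E / G C F B A E D / D B A E F G C / F E B G C D A / C A D F E B G / E G C D B A F / A D E C G F B

Cell (r1,c7): row 1 has {A,B,C,D,G}; column 7 has {B,C,F,G} → E.
Cell (r2,c7): row 2 has {A,C,E,G}; column 7 has {B,C,E,F,G} → D.
Cell (r3,c1): row 3 has {A,B,C,E,F}; column 1 has {A,B,E,F,G} → D.
Cell (r3,c6): row 3 has {A,B,C,D,E,F}; column 6 has {A,B,C,E,F} → G.
Cell (r4,c5): row 4 has {B,F,G}; column 5 has {A,D,E,F} → C.
Cell (r4,c6): row 4 has {B,C,F,G}; column 6 has {A,B,C,E,F,G} → D.
Cell (r4,c7): row 4 has {B,C,D,F,G}; column 7 has {B,C,D,E,F,G} → A.
Cell (r5,c1): row 5 has {A,B,E,G}; column 1 has {A,B,D,E,F,G} → C.
Cell (r5,c4): row 5 has {A,B,C,E,G}; column 4 has {A,C,D,E,G} → F.
Cell (r6,c5): row 6 has {A,C,D,E,F,G}; column 5 has {A,C,D,E,F} → B.
Cell (r7,c5): row 7 has {A,B,C,F}; column 5 has {A,B,C,D,E,F} → G.
Cell (r1,c2): row 1 has {A,B,C,D,E,G}; column 2 has {A,B,C,G} → F.
Cell (r2,c3): row 2 has {A,C,D,E,G}; column 3 has {A,B,C,G} → F.
Cell (r2,c4): row 2 has {A,C,D,E,F,G}; column 4 has {A,C,D,E,F,G} → B.
Cell (r4,c2): row 4 has {A,B,C,D,F,G}; column 2 has {A,B,C,F,G} → E.
Cell (r5,c3): row 5 has {A,B,C,E,F,G}; column 3 has {A,B,C,F,G} → D.
Cell (r7,c2): row 7 has {A,B,C,F,G}; column 2 has {A,B,C,E,F,G} → D.
Cell (r7,c3): row 7 has {A,B,C,D,F,G}; column 3 has {A,B,C,D,F,G} → E.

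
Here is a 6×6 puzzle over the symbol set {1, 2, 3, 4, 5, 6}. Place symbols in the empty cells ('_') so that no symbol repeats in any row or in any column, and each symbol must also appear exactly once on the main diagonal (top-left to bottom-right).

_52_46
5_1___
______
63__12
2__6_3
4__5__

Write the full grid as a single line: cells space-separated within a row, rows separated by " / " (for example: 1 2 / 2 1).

(r2,c6) = 4
(r4,c4) = 4
(r5,c5) = 5
(r6,c6) = 1
(r1,c1) = 3
(r1,c4) = 1
(r3,c1) = 1
(r3,c3) = 6
(r3,c6) = 5
(r4,c3) = 5
(r5,c3) = 4
(r6,c3) = 3
(r2,c2) = 2
(r2,c4) = 3
(r2,c5) = 6
(r3,c2) = 4
(r3,c4) = 2
(r3,c5) = 3
(r5,c2) = 1
(r6,c2) = 6
(r6,c5) = 2

3 5 2 1 4 6 / 5 2 1 3 6 4 / 1 4 6 2 3 5 / 6 3 5 4 1 2 / 2 1 4 6 5 3 / 4 6 3 5 2 1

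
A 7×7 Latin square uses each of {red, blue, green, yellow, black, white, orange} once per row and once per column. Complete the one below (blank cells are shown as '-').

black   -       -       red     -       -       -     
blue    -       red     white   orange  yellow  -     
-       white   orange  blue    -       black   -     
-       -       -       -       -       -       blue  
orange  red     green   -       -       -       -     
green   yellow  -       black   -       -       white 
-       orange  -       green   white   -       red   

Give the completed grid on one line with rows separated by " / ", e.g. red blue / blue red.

black blue white red yellow green orange / blue black red white orange yellow green / red white orange blue green black yellow / white green yellow orange black red blue / orange red green yellow blue white black / green yellow blue black red orange white / yellow orange black green white blue red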